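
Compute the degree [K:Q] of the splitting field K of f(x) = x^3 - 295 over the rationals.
[K:Q] = 6

x^3 - 295 has one real root r = 295^(1/3) and two complex roots r*zeta_3, r*zeta_3^2 where zeta_3 = e^(2*pi*i/3). The splitting field is Q(r, zeta_3). [Q(r):Q] = 3 and [Q(zeta_3):Q] = 2 with gcd = 1, so [Q(r, zeta_3):Q] = 3 * 2 = 6.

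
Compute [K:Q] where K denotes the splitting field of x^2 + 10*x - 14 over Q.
[K:Q] = 2

The discriminant of x^2 + (10)*x + (-14) is b^2 - 4c = 100 - (-56) = 156. Since 156 is not a perfect square in Q, the polynomial is irreducible over Q. Its two roots generate a degree-2 extension, so [K:Q] = 2.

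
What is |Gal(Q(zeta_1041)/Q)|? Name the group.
|Gal(Q(zeta_1041)/Q)| = phi(1041) = 692; group ≅ (Z/1041Z)^* ≅ Z/2Z × Z/346Z

The n-th cyclotomic polynomial Φ_1041(x) is the minimal polynomial of zeta_1041 over Q and has degree phi(1041) = 692. So Q(zeta_1041) is a degree-692 Galois extension with Galois group (Z/1041Z)^*. By CRT, (Z/1041Z)^* ≅ (Z/3Z)^* × (Z/347Z)^*. Each prime-power unit group is (Z/3Z)^* ≅ Z/2Z; (Z/347Z)^* ≅ Z/346Z. Hence Gal(Q(zeta_1041)/Q) ≅ Z/2Z × Z/346Z.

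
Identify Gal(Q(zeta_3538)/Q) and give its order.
|Gal(Q(zeta_3538)/Q)| = phi(3538) = 1680; group ≅ (Z/3538Z)^* ≅ Z/28Z × Z/60Z

The n-th cyclotomic polynomial Φ_3538(x) is the minimal polynomial of zeta_3538 over Q and has degree phi(3538) = 1680. So Q(zeta_3538) is a degree-1680 Galois extension with Galois group (Z/3538Z)^*. By CRT, (Z/3538Z)^* ≅ (Z/2Z)^* × (Z/29Z)^* × (Z/61Z)^*. Each prime-power unit group is (Z/2Z)^* ≅ trivial group (order 1); (Z/29Z)^* ≅ Z/28Z; (Z/61Z)^* ≅ Z/60Z. Hence Gal(Q(zeta_3538)/Q) ≅ Z/28Z × Z/60Z.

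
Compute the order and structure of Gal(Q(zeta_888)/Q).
|Gal(Q(zeta_888)/Q)| = phi(888) = 288; group ≅ (Z/888Z)^* ≅ Z/2Z × Z/2Z × Z/2Z × Z/36Z

The n-th cyclotomic polynomial Φ_888(x) is the minimal polynomial of zeta_888 over Q and has degree phi(888) = 288. So Q(zeta_888) is a degree-288 Galois extension with Galois group (Z/888Z)^*. By CRT, (Z/888Z)^* ≅ (Z/8Z)^* × (Z/3Z)^* × (Z/37Z)^*. Each prime-power unit group is (Z/8Z)^* ≅ Z/2Z × Z/2Z; (Z/3Z)^* ≅ Z/2Z; (Z/37Z)^* ≅ Z/36Z. Hence Gal(Q(zeta_888)/Q) ≅ Z/2Z × Z/2Z × Z/2Z × Z/36Z.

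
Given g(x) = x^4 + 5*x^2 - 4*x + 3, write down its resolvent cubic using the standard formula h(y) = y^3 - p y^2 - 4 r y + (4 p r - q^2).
h(y) = y^3 - 5*y^2 - 12*y + 44

Identify coefficients: p = 5, q = -4, r = 3.
Plug into h(y) = y^3 - p y^2 - 4 r y + (4 p r - q^2):
  h(y) = y^3 - (5) y^2 - 4*(3) y + (4*(5)*(3) - (-4)^2)
       = y^3 + (-5) y^2 + (-12) y + (44).
Simplifying: h(y) = y^3 - 5*y^2 - 12*y + 44.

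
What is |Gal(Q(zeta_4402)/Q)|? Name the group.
|Gal(Q(zeta_4402)/Q)| = phi(4402) = 2100; group ≅ (Z/4402Z)^* ≅ Z/30Z × Z/70Z

The n-th cyclotomic polynomial Φ_4402(x) is the minimal polynomial of zeta_4402 over Q and has degree phi(4402) = 2100. So Q(zeta_4402) is a degree-2100 Galois extension with Galois group (Z/4402Z)^*. By CRT, (Z/4402Z)^* ≅ (Z/2Z)^* × (Z/31Z)^* × (Z/71Z)^*. Each prime-power unit group is (Z/2Z)^* ≅ trivial group (order 1); (Z/31Z)^* ≅ Z/30Z; (Z/71Z)^* ≅ Z/70Z. Hence Gal(Q(zeta_4402)/Q) ≅ Z/30Z × Z/70Z.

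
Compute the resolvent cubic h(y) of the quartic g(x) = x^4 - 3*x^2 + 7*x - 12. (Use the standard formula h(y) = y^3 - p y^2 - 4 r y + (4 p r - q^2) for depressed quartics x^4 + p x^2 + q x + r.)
h(y) = y^3 + 3*y^2 + 48*y + 95

Identify coefficients: p = -3, q = 7, r = -12.
Plug into h(y) = y^3 - p y^2 - 4 r y + (4 p r - q^2):
  h(y) = y^3 - (-3) y^2 - 4*(-12) y + (4*(-3)*(-12) - (7)^2)
       = y^3 + (3) y^2 + (48) y + (95).
Simplifying: h(y) = y^3 + 3*y^2 + 48*y + 95.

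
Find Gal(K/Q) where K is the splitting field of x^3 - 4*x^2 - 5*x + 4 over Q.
Gal(K/Q) = S_3 (symmetric group of order 6)

Compute the discriminant of x^3 + (-4)*x^2 + (-5)*x + (4): Δ = 2932. Since Δ is not a rational square, the Galois group is not contained in A_3; it must be the full S_3 (irreducibility of the cubic rules out anything smaller).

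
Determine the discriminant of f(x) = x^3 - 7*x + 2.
Δ = 1264

For a depressed cubic x^3 + p x + q the discriminant is Δ = -4 p^3 - 27 q^2 = -4*(-7)^3 - 27*(2)^2 = 1372 - 108 = 1264.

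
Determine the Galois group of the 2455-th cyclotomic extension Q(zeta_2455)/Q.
|Gal(Q(zeta_2455)/Q)| = phi(2455) = 1960; group ≅ (Z/2455Z)^* ≅ Z/4Z × Z/490Z

The n-th cyclotomic polynomial Φ_2455(x) is the minimal polynomial of zeta_2455 over Q and has degree phi(2455) = 1960. So Q(zeta_2455) is a degree-1960 Galois extension with Galois group (Z/2455Z)^*. By CRT, (Z/2455Z)^* ≅ (Z/5Z)^* × (Z/491Z)^*. Each prime-power unit group is (Z/5Z)^* ≅ Z/4Z; (Z/491Z)^* ≅ Z/490Z. Hence Gal(Q(zeta_2455)/Q) ≅ Z/4Z × Z/490Z.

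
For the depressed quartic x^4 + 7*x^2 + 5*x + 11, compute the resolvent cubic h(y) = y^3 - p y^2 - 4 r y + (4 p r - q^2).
h(y) = y^3 - 7*y^2 - 44*y + 283

Identify coefficients: p = 7, q = 5, r = 11.
Plug into h(y) = y^3 - p y^2 - 4 r y + (4 p r - q^2):
  h(y) = y^3 - (7) y^2 - 4*(11) y + (4*(7)*(11) - (5)^2)
       = y^3 + (-7) y^2 + (-44) y + (283).
Simplifying: h(y) = y^3 - 7*y^2 - 44*y + 283.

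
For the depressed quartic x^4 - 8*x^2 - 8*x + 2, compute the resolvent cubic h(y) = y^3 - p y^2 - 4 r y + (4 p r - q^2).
h(y) = y^3 + 8*y^2 - 8*y - 128

Identify coefficients: p = -8, q = -8, r = 2.
Plug into h(y) = y^3 - p y^2 - 4 r y + (4 p r - q^2):
  h(y) = y^3 - (-8) y^2 - 4*(2) y + (4*(-8)*(2) - (-8)^2)
       = y^3 + (8) y^2 + (-8) y + (-128).
Simplifying: h(y) = y^3 + 8*y^2 - 8*y - 128.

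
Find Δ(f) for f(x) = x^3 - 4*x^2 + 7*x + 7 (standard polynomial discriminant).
Δ = -3647

For x^3 + a x^2 + b x + c the discriminant is Δ = 18 a b c - 4 a^3 c + a^2 b^2 - 4 b^3 - 27 c^2.
Plug a = -4, b = 7, c = 7:
  18*(-4)*(7)*(7) - 4*(-4)^3*(7) + (-4)^2*(7)^2 - 4*(7)^3 - 27*(7)^2
  = -3528 + (1792) + 784 + (-1372) + (-1323)
  = -3647.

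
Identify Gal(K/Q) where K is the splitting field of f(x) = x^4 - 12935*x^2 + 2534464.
Gal(K/Q) = Z/2Z (cyclic of order 2)

f factors as (x^2 - 199)(x^2 - 12736), so the splitting field is K = Q(sqrt(199), sqrt(12736)). The squarefree part of 199 is 199 and the squarefree part of 12736 is also 199, so sqrt(199) and sqrt(12736) are both rational multiples of sqrt(199). Hence Q(sqrt(199)) = Q(sqrt(12736)) = Q(sqrt(199)), and the splitting field collapses to a single degree-2 extension with Galois group Z/2Z.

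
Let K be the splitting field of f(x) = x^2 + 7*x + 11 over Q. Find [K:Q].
[K:Q] = 2

The discriminant of x^2 + (7)*x + (11) is b^2 - 4c = 49 - (44) = 5. Since 5 is not a perfect square in Q, the polynomial is irreducible over Q. Its two roots generate a degree-2 extension, so [K:Q] = 2.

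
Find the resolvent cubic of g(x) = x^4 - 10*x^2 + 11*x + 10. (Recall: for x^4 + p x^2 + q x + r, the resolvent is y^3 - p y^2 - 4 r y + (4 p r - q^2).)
h(y) = y^3 + 10*y^2 - 40*y - 521

Identify coefficients: p = -10, q = 11, r = 10.
Plug into h(y) = y^3 - p y^2 - 4 r y + (4 p r - q^2):
  h(y) = y^3 - (-10) y^2 - 4*(10) y + (4*(-10)*(10) - (11)^2)
       = y^3 + (10) y^2 + (-40) y + (-521).
Simplifying: h(y) = y^3 + 10*y^2 - 40*y - 521.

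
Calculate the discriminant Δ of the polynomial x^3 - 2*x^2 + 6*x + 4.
Δ = -1888

For x^3 + a x^2 + b x + c the discriminant is Δ = 18 a b c - 4 a^3 c + a^2 b^2 - 4 b^3 - 27 c^2.
Plug a = -2, b = 6, c = 4:
  18*(-2)*(6)*(4) - 4*(-2)^3*(4) + (-2)^2*(6)^2 - 4*(6)^3 - 27*(4)^2
  = -864 + (128) + 144 + (-864) + (-432)
  = -1888.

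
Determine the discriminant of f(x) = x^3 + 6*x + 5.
Δ = -1539

For a depressed cubic x^3 + p x + q the discriminant is Δ = -4 p^3 - 27 q^2 = -4*(6)^3 - 27*(5)^2 = -864 - 675 = -1539.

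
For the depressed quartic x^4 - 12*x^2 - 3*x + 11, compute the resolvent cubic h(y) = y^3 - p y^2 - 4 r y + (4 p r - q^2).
h(y) = y^3 + 12*y^2 - 44*y - 537

Identify coefficients: p = -12, q = -3, r = 11.
Plug into h(y) = y^3 - p y^2 - 4 r y + (4 p r - q^2):
  h(y) = y^3 - (-12) y^2 - 4*(11) y + (4*(-12)*(11) - (-3)^2)
       = y^3 + (12) y^2 + (-44) y + (-537).
Simplifying: h(y) = y^3 + 12*y^2 - 44*y - 537.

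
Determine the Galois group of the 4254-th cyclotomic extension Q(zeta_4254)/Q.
|Gal(Q(zeta_4254)/Q)| = phi(4254) = 1416; group ≅ (Z/4254Z)^* ≅ Z/2Z × Z/708Z

The n-th cyclotomic polynomial Φ_4254(x) is the minimal polynomial of zeta_4254 over Q and has degree phi(4254) = 1416. So Q(zeta_4254) is a degree-1416 Galois extension with Galois group (Z/4254Z)^*. By CRT, (Z/4254Z)^* ≅ (Z/2Z)^* × (Z/3Z)^* × (Z/709Z)^*. Each prime-power unit group is (Z/2Z)^* ≅ trivial group (order 1); (Z/3Z)^* ≅ Z/2Z; (Z/709Z)^* ≅ Z/708Z. Hence Gal(Q(zeta_4254)/Q) ≅ Z/2Z × Z/708Z.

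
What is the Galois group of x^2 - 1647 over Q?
Gal(K/Q) = Z/2Z (cyclic of order 2)

x^2 - 1647 is irreducible over Q since 1647 is not a rational square. The splitting field Q(sqrt(1647)) has degree 2 over Q, and its unique nontrivial automorphism is sqrt(1647) ↦ -sqrt(1647). Hence Gal(Q(sqrt(1647))/Q) = Z/2Z.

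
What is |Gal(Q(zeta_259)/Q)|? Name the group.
|Gal(Q(zeta_259)/Q)| = phi(259) = 216; group ≅ (Z/259Z)^* ≅ Z/6Z × Z/36Z

The n-th cyclotomic polynomial Φ_259(x) is the minimal polynomial of zeta_259 over Q and has degree phi(259) = 216. So Q(zeta_259) is a degree-216 Galois extension with Galois group (Z/259Z)^*. By CRT, (Z/259Z)^* ≅ (Z/7Z)^* × (Z/37Z)^*. Each prime-power unit group is (Z/7Z)^* ≅ Z/6Z; (Z/37Z)^* ≅ Z/36Z. Hence Gal(Q(zeta_259)/Q) ≅ Z/6Z × Z/36Z.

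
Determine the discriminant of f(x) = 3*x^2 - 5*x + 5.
Δ = -35

For a quadratic a x^2 + b x + c the discriminant is Δ = b^2 - 4ac = (-5)^2 - 4*(3)*(5) = 25 - (60) = -35.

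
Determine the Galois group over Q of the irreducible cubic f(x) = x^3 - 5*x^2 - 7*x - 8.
Gal(K/Q) = S_3 (symmetric group of order 6)

Compute the discriminant of x^3 + (-5)*x^2 + (-7)*x + (-8): Δ = -8171. Since Δ is not a rational square, the Galois group is not contained in A_3; it must be the full S_3 (irreducibility of the cubic rules out anything smaller).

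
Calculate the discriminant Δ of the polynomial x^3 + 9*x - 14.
Δ = -8208

For a depressed cubic x^3 + p x + q the discriminant is Δ = -4 p^3 - 27 q^2 = -4*(9)^3 - 27*(-14)^2 = -2916 - 5292 = -8208.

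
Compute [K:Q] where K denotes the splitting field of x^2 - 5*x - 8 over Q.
[K:Q] = 2

The discriminant of x^2 + (-5)*x + (-8) is b^2 - 4c = 25 - (-32) = 57. Since 57 is not a perfect square in Q, the polynomial is irreducible over Q. Its two roots generate a degree-2 extension, so [K:Q] = 2.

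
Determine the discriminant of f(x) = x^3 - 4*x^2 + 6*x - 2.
Δ = -44

For x^3 + a x^2 + b x + c the discriminant is Δ = 18 a b c - 4 a^3 c + a^2 b^2 - 4 b^3 - 27 c^2.
Plug a = -4, b = 6, c = -2:
  18*(-4)*(6)*(-2) - 4*(-4)^3*(-2) + (-4)^2*(6)^2 - 4*(6)^3 - 27*(-2)^2
  = 864 + (-512) + 576 + (-864) + (-108)
  = -44.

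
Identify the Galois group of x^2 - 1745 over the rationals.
Gal(K/Q) = Z/2Z (cyclic of order 2)

x^2 - 1745 is irreducible over Q since 1745 is not a rational square. The splitting field Q(sqrt(1745)) has degree 2 over Q, and its unique nontrivial automorphism is sqrt(1745) ↦ -sqrt(1745). Hence Gal(Q(sqrt(1745))/Q) = Z/2Z.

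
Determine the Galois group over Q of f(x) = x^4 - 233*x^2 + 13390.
Gal(K/Q) = V_4 (Klein four-group, Z/2Z × Z/2Z)

f factors as (x^2 - 103)(x^2 - 130), so the splitting field is K = Q(sqrt(103), sqrt(130)). The elements 103, 130, 13390 are all non-squares in Q, so sqrt(103) and sqrt(130) generate independent quadratic extensions. Thus [K:Q] = 4 and Gal(K/Q) is generated by the two order-2 automorphisms sqrt(103) ↦ -sqrt(103) and sqrt(130) ↦ -sqrt(130), giving V_4.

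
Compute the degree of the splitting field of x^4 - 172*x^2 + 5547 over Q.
[K:Q] = 4

f factors as (x^2 - 43)(x^2 - 129); the splitting field is K = Q(sqrt(43), sqrt(129)). Since 43, 129, and 5547 are all non-squares in Q, the three subfields Q(sqrt(43)), Q(sqrt(129)), Q(sqrt(5547)) are distinct degree-2 extensions, so [K:Q] = 4 (Klein four Galois group).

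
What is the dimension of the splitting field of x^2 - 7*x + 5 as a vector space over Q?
[K:Q] = 2

The discriminant of x^2 + (-7)*x + (5) is b^2 - 4c = 49 - (20) = 29. Since 29 is not a perfect square in Q, the polynomial is irreducible over Q. Its two roots generate a degree-2 extension, so [K:Q] = 2.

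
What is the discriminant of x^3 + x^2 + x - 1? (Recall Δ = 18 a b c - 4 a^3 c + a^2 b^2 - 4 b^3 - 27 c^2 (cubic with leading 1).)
Δ = -44

For x^3 + a x^2 + b x + c the discriminant is Δ = 18 a b c - 4 a^3 c + a^2 b^2 - 4 b^3 - 27 c^2.
Plug a = 1, b = 1, c = -1:
  18*(1)*(1)*(-1) - 4*(1)^3*(-1) + (1)^2*(1)^2 - 4*(1)^3 - 27*(-1)^2
  = -18 + (4) + 1 + (-4) + (-27)
  = -44.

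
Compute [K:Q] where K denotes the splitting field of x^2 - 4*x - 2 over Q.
[K:Q] = 2

The discriminant of x^2 + (-4)*x + (-2) is b^2 - 4c = 16 - (-8) = 24. Since 24 is not a perfect square in Q, the polynomial is irreducible over Q. Its two roots generate a degree-2 extension, so [K:Q] = 2.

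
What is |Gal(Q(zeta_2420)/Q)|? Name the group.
|Gal(Q(zeta_2420)/Q)| = phi(2420) = 880; group ≅ (Z/2420Z)^* ≅ Z/2Z × Z/4Z × Z/110Z

The n-th cyclotomic polynomial Φ_2420(x) is the minimal polynomial of zeta_2420 over Q and has degree phi(2420) = 880. So Q(zeta_2420) is a degree-880 Galois extension with Galois group (Z/2420Z)^*. By CRT, (Z/2420Z)^* ≅ (Z/4Z)^* × (Z/5Z)^* × (Z/121Z)^*. Each prime-power unit group is (Z/4Z)^* ≅ Z/2Z; (Z/5Z)^* ≅ Z/4Z; (Z/121Z)^* ≅ Z/110Z. Hence Gal(Q(zeta_2420)/Q) ≅ Z/2Z × Z/4Z × Z/110Z.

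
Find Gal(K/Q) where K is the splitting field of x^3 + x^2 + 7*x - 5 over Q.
Gal(K/Q) = S_3 (symmetric group of order 6)

Compute the discriminant of x^3 + (1)*x^2 + (7)*x + (-5): Δ = -2608. Since Δ is not a rational square, the Galois group is not contained in A_3; it must be the full S_3 (irreducibility of the cubic rules out anything smaller).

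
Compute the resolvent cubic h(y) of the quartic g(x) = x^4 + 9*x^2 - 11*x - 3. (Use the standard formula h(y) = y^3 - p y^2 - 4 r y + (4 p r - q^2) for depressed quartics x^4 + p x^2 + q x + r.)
h(y) = y^3 - 9*y^2 + 12*y - 229

Identify coefficients: p = 9, q = -11, r = -3.
Plug into h(y) = y^3 - p y^2 - 4 r y + (4 p r - q^2):
  h(y) = y^3 - (9) y^2 - 4*(-3) y + (4*(9)*(-3) - (-11)^2)
       = y^3 + (-9) y^2 + (12) y + (-229).
Simplifying: h(y) = y^3 - 9*y^2 + 12*y - 229.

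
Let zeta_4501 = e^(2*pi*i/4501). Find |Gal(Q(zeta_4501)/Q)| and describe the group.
|Gal(Q(zeta_4501)/Q)| = phi(4501) = 3852; group ≅ (Z/4501Z)^* ≅ Z/6Z × Z/642Z

The n-th cyclotomic polynomial Φ_4501(x) is the minimal polynomial of zeta_4501 over Q and has degree phi(4501) = 3852. So Q(zeta_4501) is a degree-3852 Galois extension with Galois group (Z/4501Z)^*. By CRT, (Z/4501Z)^* ≅ (Z/7Z)^* × (Z/643Z)^*. Each prime-power unit group is (Z/7Z)^* ≅ Z/6Z; (Z/643Z)^* ≅ Z/642Z. Hence Gal(Q(zeta_4501)/Q) ≅ Z/6Z × Z/642Z.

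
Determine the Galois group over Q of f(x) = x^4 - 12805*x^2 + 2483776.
Gal(K/Q) = Z/2Z (cyclic of order 2)

f factors as (x^2 - 197)(x^2 - 12608), so the splitting field is K = Q(sqrt(197), sqrt(12608)). The squarefree part of 197 is 197 and the squarefree part of 12608 is also 197, so sqrt(197) and sqrt(12608) are both rational multiples of sqrt(197). Hence Q(sqrt(197)) = Q(sqrt(12608)) = Q(sqrt(197)), and the splitting field collapses to a single degree-2 extension with Galois group Z/2Z.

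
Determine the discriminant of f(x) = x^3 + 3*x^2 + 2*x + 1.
Δ = -23

For x^3 + a x^2 + b x + c the discriminant is Δ = 18 a b c - 4 a^3 c + a^2 b^2 - 4 b^3 - 27 c^2.
Plug a = 3, b = 2, c = 1:
  18*(3)*(2)*(1) - 4*(3)^3*(1) + (3)^2*(2)^2 - 4*(2)^3 - 27*(1)^2
  = 108 + (-108) + 36 + (-32) + (-27)
  = -23.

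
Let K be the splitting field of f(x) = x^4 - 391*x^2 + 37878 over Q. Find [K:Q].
[K:Q] = 4

f factors as (x^2 - 214)(x^2 - 177); the splitting field is K = Q(sqrt(214), sqrt(177)). Since 214, 177, and 37878 are all non-squares in Q, the three subfields Q(sqrt(214)), Q(sqrt(177)), Q(sqrt(37878)) are distinct degree-2 extensions, so [K:Q] = 4 (Klein four Galois group).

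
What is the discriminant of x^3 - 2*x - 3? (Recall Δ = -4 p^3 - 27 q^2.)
Δ = -211

For a depressed cubic x^3 + p x + q the discriminant is Δ = -4 p^3 - 27 q^2 = -4*(-2)^3 - 27*(-3)^2 = 32 - 243 = -211.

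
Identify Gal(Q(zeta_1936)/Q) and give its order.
|Gal(Q(zeta_1936)/Q)| = phi(1936) = 880; group ≅ (Z/1936Z)^* ≅ Z/2Z × Z/4Z × Z/110Z

The n-th cyclotomic polynomial Φ_1936(x) is the minimal polynomial of zeta_1936 over Q and has degree phi(1936) = 880. So Q(zeta_1936) is a degree-880 Galois extension with Galois group (Z/1936Z)^*. By CRT, (Z/1936Z)^* ≅ (Z/16Z)^* × (Z/121Z)^*. Each prime-power unit group is (Z/16Z)^* ≅ Z/2Z × Z/4Z; (Z/121Z)^* ≅ Z/110Z. Hence Gal(Q(zeta_1936)/Q) ≅ Z/2Z × Z/4Z × Z/110Z.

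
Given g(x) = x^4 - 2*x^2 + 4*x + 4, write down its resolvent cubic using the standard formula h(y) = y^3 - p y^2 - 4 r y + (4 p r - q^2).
h(y) = y^3 + 2*y^2 - 16*y - 48

Identify coefficients: p = -2, q = 4, r = 4.
Plug into h(y) = y^3 - p y^2 - 4 r y + (4 p r - q^2):
  h(y) = y^3 - (-2) y^2 - 4*(4) y + (4*(-2)*(4) - (4)^2)
       = y^3 + (2) y^2 + (-16) y + (-48).
Simplifying: h(y) = y^3 + 2*y^2 - 16*y - 48.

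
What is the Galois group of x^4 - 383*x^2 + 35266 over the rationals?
Gal(K/Q) = V_4 (Klein four-group, Z/2Z × Z/2Z)

f factors as (x^2 - 229)(x^2 - 154), so the splitting field is K = Q(sqrt(229), sqrt(154)). The elements 229, 154, 35266 are all non-squares in Q, so sqrt(229) and sqrt(154) generate independent quadratic extensions. Thus [K:Q] = 4 and Gal(K/Q) is generated by the two order-2 automorphisms sqrt(229) ↦ -sqrt(229) and sqrt(154) ↦ -sqrt(154), giving V_4.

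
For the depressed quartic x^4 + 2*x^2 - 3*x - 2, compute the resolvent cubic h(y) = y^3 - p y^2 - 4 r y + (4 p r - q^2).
h(y) = y^3 - 2*y^2 + 8*y - 25

Identify coefficients: p = 2, q = -3, r = -2.
Plug into h(y) = y^3 - p y^2 - 4 r y + (4 p r - q^2):
  h(y) = y^3 - (2) y^2 - 4*(-2) y + (4*(2)*(-2) - (-3)^2)
       = y^3 + (-2) y^2 + (8) y + (-25).
Simplifying: h(y) = y^3 - 2*y^2 + 8*y - 25.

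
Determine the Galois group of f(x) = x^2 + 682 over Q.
Gal(K/Q) = Z/2Z (cyclic of order 2)

x^2 + 682 is irreducible over Q since -682 is not a rational square. The splitting field Q(sqrt(-682)) has degree 2 over Q, and its unique nontrivial automorphism is sqrt(-682) ↦ -sqrt(-682). Hence Gal(Q(sqrt(-682))/Q) = Z/2Z.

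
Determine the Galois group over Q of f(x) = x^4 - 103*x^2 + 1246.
Gal(K/Q) = V_4 (Klein four-group, Z/2Z × Z/2Z)

f factors as (x^2 - 14)(x^2 - 89), so the splitting field is K = Q(sqrt(14), sqrt(89)). The elements 14, 89, 1246 are all non-squares in Q, so sqrt(14) and sqrt(89) generate independent quadratic extensions. Thus [K:Q] = 4 and Gal(K/Q) is generated by the two order-2 automorphisms sqrt(14) ↦ -sqrt(14) and sqrt(89) ↦ -sqrt(89), giving V_4.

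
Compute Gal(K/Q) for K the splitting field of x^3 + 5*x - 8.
Gal(K/Q) = S_3 (symmetric group of order 6)

Compute the discriminant of x^3 + (0)*x^2 + (5)*x + (-8): Δ = -2228. Since Δ is not a rational square, the Galois group is not contained in A_3; it must be the full S_3 (irreducibility of the cubic rules out anything smaller).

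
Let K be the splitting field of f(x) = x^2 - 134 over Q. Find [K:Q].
[K:Q] = 2

The polynomial x^2 - 134 is irreducible over Q since 134 is not a perfect square. Its splitting field is Q(sqrt(134)), which has degree 2 over Q.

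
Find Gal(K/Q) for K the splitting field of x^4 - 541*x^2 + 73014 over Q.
Gal(K/Q) = V_4 (Klein four-group, Z/2Z × Z/2Z)

f factors as (x^2 - 258)(x^2 - 283), so the splitting field is K = Q(sqrt(258), sqrt(283)). The elements 258, 283, 73014 are all non-squares in Q, so sqrt(258) and sqrt(283) generate independent quadratic extensions. Thus [K:Q] = 4 and Gal(K/Q) is generated by the two order-2 automorphisms sqrt(258) ↦ -sqrt(258) and sqrt(283) ↦ -sqrt(283), giving V_4.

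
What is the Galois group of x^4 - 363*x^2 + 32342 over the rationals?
Gal(K/Q) = V_4 (Klein four-group, Z/2Z × Z/2Z)

f factors as (x^2 - 206)(x^2 - 157), so the splitting field is K = Q(sqrt(206), sqrt(157)). The elements 206, 157, 32342 are all non-squares in Q, so sqrt(206) and sqrt(157) generate independent quadratic extensions. Thus [K:Q] = 4 and Gal(K/Q) is generated by the two order-2 automorphisms sqrt(206) ↦ -sqrt(206) and sqrt(157) ↦ -sqrt(157), giving V_4.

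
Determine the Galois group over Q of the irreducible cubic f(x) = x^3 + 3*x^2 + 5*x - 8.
Gal(K/Q) = S_3 (symmetric group of order 6)

Compute the discriminant of x^3 + (3)*x^2 + (5)*x + (-8): Δ = -3299. Since Δ is not a rational square, the Galois group is not contained in A_3; it must be the full S_3 (irreducibility of the cubic rules out anything smaller).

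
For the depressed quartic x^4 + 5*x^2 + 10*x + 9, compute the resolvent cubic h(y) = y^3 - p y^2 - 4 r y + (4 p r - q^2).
h(y) = y^3 - 5*y^2 - 36*y + 80

Identify coefficients: p = 5, q = 10, r = 9.
Plug into h(y) = y^3 - p y^2 - 4 r y + (4 p r - q^2):
  h(y) = y^3 - (5) y^2 - 4*(9) y + (4*(5)*(9) - (10)^2)
       = y^3 + (-5) y^2 + (-36) y + (80).
Simplifying: h(y) = y^3 - 5*y^2 - 36*y + 80.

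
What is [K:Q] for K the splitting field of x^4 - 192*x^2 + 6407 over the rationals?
[K:Q] = 4

f factors as (x^2 - 149)(x^2 - 43); the splitting field is K = Q(sqrt(149), sqrt(43)). Since 149, 43, and 6407 are all non-squares in Q, the three subfields Q(sqrt(149)), Q(sqrt(43)), Q(sqrt(6407)) are distinct degree-2 extensions, so [K:Q] = 4 (Klein four Galois group).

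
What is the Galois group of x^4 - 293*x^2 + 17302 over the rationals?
Gal(K/Q) = V_4 (Klein four-group, Z/2Z × Z/2Z)

f factors as (x^2 - 211)(x^2 - 82), so the splitting field is K = Q(sqrt(211), sqrt(82)). The elements 211, 82, 17302 are all non-squares in Q, so sqrt(211) and sqrt(82) generate independent quadratic extensions. Thus [K:Q] = 4 and Gal(K/Q) is generated by the two order-2 automorphisms sqrt(211) ↦ -sqrt(211) and sqrt(82) ↦ -sqrt(82), giving V_4.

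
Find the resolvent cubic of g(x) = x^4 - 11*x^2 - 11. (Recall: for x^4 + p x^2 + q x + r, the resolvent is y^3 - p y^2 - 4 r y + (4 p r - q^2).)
h(y) = y^3 + 11*y^2 + 44*y + 484

Identify coefficients: p = -11, q = 0, r = -11.
Plug into h(y) = y^3 - p y^2 - 4 r y + (4 p r - q^2):
  h(y) = y^3 - (-11) y^2 - 4*(-11) y + (4*(-11)*(-11) - (0)^2)
       = y^3 + (11) y^2 + (44) y + (484).
Simplifying: h(y) = y^3 + 11*y^2 + 44*y + 484.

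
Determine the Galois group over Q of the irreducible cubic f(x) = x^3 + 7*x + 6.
Gal(K/Q) = S_3 (symmetric group of order 6)

Compute the discriminant of x^3 + (0)*x^2 + (7)*x + (6): Δ = -2344. Since Δ is not a rational square, the Galois group is not contained in A_3; it must be the full S_3 (irreducibility of the cubic rules out anything smaller).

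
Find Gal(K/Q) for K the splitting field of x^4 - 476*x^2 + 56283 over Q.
Gal(K/Q) = V_4 (Klein four-group, Z/2Z × Z/2Z)

f factors as (x^2 - 219)(x^2 - 257), so the splitting field is K = Q(sqrt(219), sqrt(257)). The elements 219, 257, 56283 are all non-squares in Q, so sqrt(219) and sqrt(257) generate independent quadratic extensions. Thus [K:Q] = 4 and Gal(K/Q) is generated by the two order-2 automorphisms sqrt(219) ↦ -sqrt(219) and sqrt(257) ↦ -sqrt(257), giving V_4.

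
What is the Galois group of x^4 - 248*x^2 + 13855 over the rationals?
Gal(K/Q) = V_4 (Klein four-group, Z/2Z × Z/2Z)

f factors as (x^2 - 163)(x^2 - 85), so the splitting field is K = Q(sqrt(163), sqrt(85)). The elements 163, 85, 13855 are all non-squares in Q, so sqrt(163) and sqrt(85) generate independent quadratic extensions. Thus [K:Q] = 4 and Gal(K/Q) is generated by the two order-2 automorphisms sqrt(163) ↦ -sqrt(163) and sqrt(85) ↦ -sqrt(85), giving V_4.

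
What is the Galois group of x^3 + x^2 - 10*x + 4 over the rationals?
Gal(K/Q) = S_3 (symmetric group of order 6)

Compute the discriminant of x^3 + (1)*x^2 + (-10)*x + (4): Δ = 2932. Since Δ is not a rational square, the Galois group is not contained in A_3; it must be the full S_3 (irreducibility of the cubic rules out anything smaller).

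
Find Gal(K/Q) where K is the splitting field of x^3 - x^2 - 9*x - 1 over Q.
Gal(K/Q) = S_3 (symmetric group of order 6)

Compute the discriminant of x^3 + (-1)*x^2 + (-9)*x + (-1): Δ = 2804. Since Δ is not a rational square, the Galois group is not contained in A_3; it must be the full S_3 (irreducibility of the cubic rules out anything smaller).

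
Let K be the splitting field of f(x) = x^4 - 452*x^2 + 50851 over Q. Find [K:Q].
[K:Q] = 4

f factors as (x^2 - 241)(x^2 - 211); the splitting field is K = Q(sqrt(241), sqrt(211)). Since 241, 211, and 50851 are all non-squares in Q, the three subfields Q(sqrt(241)), Q(sqrt(211)), Q(sqrt(50851)) are distinct degree-2 extensions, so [K:Q] = 4 (Klein four Galois group).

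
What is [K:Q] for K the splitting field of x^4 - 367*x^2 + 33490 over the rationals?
[K:Q] = 4

f factors as (x^2 - 170)(x^2 - 197); the splitting field is K = Q(sqrt(170), sqrt(197)). Since 170, 197, and 33490 are all non-squares in Q, the three subfields Q(sqrt(170)), Q(sqrt(197)), Q(sqrt(33490)) are distinct degree-2 extensions, so [K:Q] = 4 (Klein four Galois group).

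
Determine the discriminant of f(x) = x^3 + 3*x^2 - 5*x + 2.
Δ = -139

For x^3 + a x^2 + b x + c the discriminant is Δ = 18 a b c - 4 a^3 c + a^2 b^2 - 4 b^3 - 27 c^2.
Plug a = 3, b = -5, c = 2:
  18*(3)*(-5)*(2) - 4*(3)^3*(2) + (3)^2*(-5)^2 - 4*(-5)^3 - 27*(2)^2
  = -540 + (-216) + 225 + (500) + (-108)
  = -139.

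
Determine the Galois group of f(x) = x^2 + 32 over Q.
Gal(K/Q) = Z/2Z (cyclic of order 2)

x^2 + 32 is irreducible over Q since -32 is not a rational square. The splitting field Q(sqrt(-32)) has degree 2 over Q, and its unique nontrivial automorphism is sqrt(-32) ↦ -sqrt(-32). Hence Gal(Q(sqrt(-32))/Q) = Z/2Z.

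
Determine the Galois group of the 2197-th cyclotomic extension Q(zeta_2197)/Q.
|Gal(Q(zeta_2197)/Q)| = phi(2197) = 2028; group ≅ (Z/2197Z)^* ≅ Z/2028Z

The n-th cyclotomic polynomial Φ_2197(x) is the minimal polynomial of zeta_2197 over Q and has degree phi(2197) = 2028. So Q(zeta_2197) is a degree-2028 Galois extension with Galois group (Z/2197Z)^*. (Z/2197Z)^* is cyclic since 2197 is an odd prime power (or 4). Hence Gal(Q(zeta_2197)/Q) ≅ Z/2028Z.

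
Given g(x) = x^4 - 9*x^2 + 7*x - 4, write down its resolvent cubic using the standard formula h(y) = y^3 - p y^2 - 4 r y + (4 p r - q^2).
h(y) = y^3 + 9*y^2 + 16*y + 95

Identify coefficients: p = -9, q = 7, r = -4.
Plug into h(y) = y^3 - p y^2 - 4 r y + (4 p r - q^2):
  h(y) = y^3 - (-9) y^2 - 4*(-4) y + (4*(-9)*(-4) - (7)^2)
       = y^3 + (9) y^2 + (16) y + (95).
Simplifying: h(y) = y^3 + 9*y^2 + 16*y + 95.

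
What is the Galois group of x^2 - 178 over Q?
Gal(K/Q) = Z/2Z (cyclic of order 2)

x^2 - 178 is irreducible over Q since 178 is not a rational square. The splitting field Q(sqrt(178)) has degree 2 over Q, and its unique nontrivial automorphism is sqrt(178) ↦ -sqrt(178). Hence Gal(Q(sqrt(178))/Q) = Z/2Z.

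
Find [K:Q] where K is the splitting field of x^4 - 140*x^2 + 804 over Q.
[K:Q] = 4

f factors as (x^2 - 134)(x^2 - 6); the splitting field is K = Q(sqrt(134), sqrt(6)). Since 134, 6, and 804 are all non-squares in Q, the three subfields Q(sqrt(134)), Q(sqrt(6)), Q(sqrt(804)) are distinct degree-2 extensions, so [K:Q] = 4 (Klein four Galois group).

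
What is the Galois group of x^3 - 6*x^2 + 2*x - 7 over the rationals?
Gal(K/Q) = S_3 (symmetric group of order 6)

Compute the discriminant of x^3 + (-6)*x^2 + (2)*x + (-7): Δ = -5747. Since Δ is not a rational square, the Galois group is not contained in A_3; it must be the full S_3 (irreducibility of the cubic rules out anything smaller).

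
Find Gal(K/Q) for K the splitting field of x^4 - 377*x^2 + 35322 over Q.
Gal(K/Q) = V_4 (Klein four-group, Z/2Z × Z/2Z)

f factors as (x^2 - 203)(x^2 - 174), so the splitting field is K = Q(sqrt(203), sqrt(174)). The elements 203, 174, 35322 are all non-squares in Q, so sqrt(203) and sqrt(174) generate independent quadratic extensions. Thus [K:Q] = 4 and Gal(K/Q) is generated by the two order-2 automorphisms sqrt(203) ↦ -sqrt(203) and sqrt(174) ↦ -sqrt(174), giving V_4.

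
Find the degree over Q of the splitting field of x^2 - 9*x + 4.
[K:Q] = 2

The discriminant of x^2 + (-9)*x + (4) is b^2 - 4c = 81 - (16) = 65. Since 65 is not a perfect square in Q, the polynomial is irreducible over Q. Its two roots generate a degree-2 extension, so [K:Q] = 2.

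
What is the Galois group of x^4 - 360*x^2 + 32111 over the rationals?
Gal(K/Q) = V_4 (Klein four-group, Z/2Z × Z/2Z)

f factors as (x^2 - 197)(x^2 - 163), so the splitting field is K = Q(sqrt(197), sqrt(163)). The elements 197, 163, 32111 are all non-squares in Q, so sqrt(197) and sqrt(163) generate independent quadratic extensions. Thus [K:Q] = 4 and Gal(K/Q) is generated by the two order-2 automorphisms sqrt(197) ↦ -sqrt(197) and sqrt(163) ↦ -sqrt(163), giving V_4.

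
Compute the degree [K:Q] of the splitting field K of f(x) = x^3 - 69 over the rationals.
[K:Q] = 6

x^3 - 69 has one real root r = 69^(1/3) and two complex roots r*zeta_3, r*zeta_3^2 where zeta_3 = e^(2*pi*i/3). The splitting field is Q(r, zeta_3). [Q(r):Q] = 3 and [Q(zeta_3):Q] = 2 with gcd = 1, so [Q(r, zeta_3):Q] = 3 * 2 = 6.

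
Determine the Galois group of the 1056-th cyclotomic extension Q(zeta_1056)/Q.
|Gal(Q(zeta_1056)/Q)| = phi(1056) = 320; group ≅ (Z/1056Z)^* ≅ Z/2Z × Z/2Z × Z/8Z × Z/10Z

The n-th cyclotomic polynomial Φ_1056(x) is the minimal polynomial of zeta_1056 over Q and has degree phi(1056) = 320. So Q(zeta_1056) is a degree-320 Galois extension with Galois group (Z/1056Z)^*. By CRT, (Z/1056Z)^* ≅ (Z/32Z)^* × (Z/3Z)^* × (Z/11Z)^*. Each prime-power unit group is (Z/32Z)^* ≅ Z/2Z × Z/8Z; (Z/3Z)^* ≅ Z/2Z; (Z/11Z)^* ≅ Z/10Z. Hence Gal(Q(zeta_1056)/Q) ≅ Z/2Z × Z/2Z × Z/8Z × Z/10Z.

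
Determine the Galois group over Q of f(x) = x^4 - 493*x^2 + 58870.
Gal(K/Q) = V_4 (Klein four-group, Z/2Z × Z/2Z)

f factors as (x^2 - 290)(x^2 - 203), so the splitting field is K = Q(sqrt(290), sqrt(203)). The elements 290, 203, 58870 are all non-squares in Q, so sqrt(290) and sqrt(203) generate independent quadratic extensions. Thus [K:Q] = 4 and Gal(K/Q) is generated by the two order-2 automorphisms sqrt(290) ↦ -sqrt(290) and sqrt(203) ↦ -sqrt(203), giving V_4.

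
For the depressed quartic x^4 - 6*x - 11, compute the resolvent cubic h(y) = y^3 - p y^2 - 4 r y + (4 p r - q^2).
h(y) = y^3 + 44*y - 36

Identify coefficients: p = 0, q = -6, r = -11.
Plug into h(y) = y^3 - p y^2 - 4 r y + (4 p r - q^2):
  h(y) = y^3 - (0) y^2 - 4*(-11) y + (4*(0)*(-11) - (-6)^2)
       = y^3 + (0) y^2 + (44) y + (-36).
Simplifying: h(y) = y^3 + 44*y - 36.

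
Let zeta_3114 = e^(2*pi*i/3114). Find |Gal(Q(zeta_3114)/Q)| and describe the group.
|Gal(Q(zeta_3114)/Q)| = phi(3114) = 1032; group ≅ (Z/3114Z)^* ≅ Z/6Z × Z/172Z

The n-th cyclotomic polynomial Φ_3114(x) is the minimal polynomial of zeta_3114 over Q and has degree phi(3114) = 1032. So Q(zeta_3114) is a degree-1032 Galois extension with Galois group (Z/3114Z)^*. By CRT, (Z/3114Z)^* ≅ (Z/2Z)^* × (Z/9Z)^* × (Z/173Z)^*. Each prime-power unit group is (Z/2Z)^* ≅ trivial group (order 1); (Z/9Z)^* ≅ Z/6Z; (Z/173Z)^* ≅ Z/172Z. Hence Gal(Q(zeta_3114)/Q) ≅ Z/6Z × Z/172Z.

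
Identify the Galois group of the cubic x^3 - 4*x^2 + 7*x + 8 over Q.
Gal(K/Q) = S_3 (symmetric group of order 6)

Compute the discriminant of x^3 + (-4)*x^2 + (7)*x + (8): Δ = -4300. Since Δ is not a rational square, the Galois group is not contained in A_3; it must be the full S_3 (irreducibility of the cubic rules out anything smaller).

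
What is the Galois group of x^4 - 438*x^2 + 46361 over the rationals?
Gal(K/Q) = V_4 (Klein four-group, Z/2Z × Z/2Z)

f factors as (x^2 - 179)(x^2 - 259), so the splitting field is K = Q(sqrt(179), sqrt(259)). The elements 179, 259, 46361 are all non-squares in Q, so sqrt(179) and sqrt(259) generate independent quadratic extensions. Thus [K:Q] = 4 and Gal(K/Q) is generated by the two order-2 automorphisms sqrt(179) ↦ -sqrt(179) and sqrt(259) ↦ -sqrt(259), giving V_4.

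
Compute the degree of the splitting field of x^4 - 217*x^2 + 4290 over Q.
[K:Q] = 4

f factors as (x^2 - 22)(x^2 - 195); the splitting field is K = Q(sqrt(22), sqrt(195)). Since 22, 195, and 4290 are all non-squares in Q, the three subfields Q(sqrt(22)), Q(sqrt(195)), Q(sqrt(4290)) are distinct degree-2 extensions, so [K:Q] = 4 (Klein four Galois group).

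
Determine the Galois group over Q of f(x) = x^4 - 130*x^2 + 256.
Gal(K/Q) = Z/2Z (cyclic of order 2)

f factors as (x^2 - 128)(x^2 - 2), so the splitting field is K = Q(sqrt(128), sqrt(2)). The squarefree part of 128 is 2 and the squarefree part of 2 is also 2, so sqrt(128) and sqrt(2) are both rational multiples of sqrt(2). Hence Q(sqrt(128)) = Q(sqrt(2)) = Q(sqrt(2)), and the splitting field collapses to a single degree-2 extension with Galois group Z/2Z.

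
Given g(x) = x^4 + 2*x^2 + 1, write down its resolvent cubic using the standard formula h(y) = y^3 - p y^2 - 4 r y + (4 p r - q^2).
h(y) = y^3 - 2*y^2 - 4*y + 8

Identify coefficients: p = 2, q = 0, r = 1.
Plug into h(y) = y^3 - p y^2 - 4 r y + (4 p r - q^2):
  h(y) = y^3 - (2) y^2 - 4*(1) y + (4*(2)*(1) - (0)^2)
       = y^3 + (-2) y^2 + (-4) y + (8).
Simplifying: h(y) = y^3 - 2*y^2 - 4*y + 8.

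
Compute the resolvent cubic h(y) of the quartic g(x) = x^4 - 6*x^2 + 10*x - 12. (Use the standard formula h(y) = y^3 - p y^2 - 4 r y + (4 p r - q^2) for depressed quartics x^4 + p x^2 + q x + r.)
h(y) = y^3 + 6*y^2 + 48*y + 188

Identify coefficients: p = -6, q = 10, r = -12.
Plug into h(y) = y^3 - p y^2 - 4 r y + (4 p r - q^2):
  h(y) = y^3 - (-6) y^2 - 4*(-12) y + (4*(-6)*(-12) - (10)^2)
       = y^3 + (6) y^2 + (48) y + (188).
Simplifying: h(y) = y^3 + 6*y^2 + 48*y + 188.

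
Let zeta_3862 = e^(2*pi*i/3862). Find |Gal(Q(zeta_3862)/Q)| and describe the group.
|Gal(Q(zeta_3862)/Q)| = phi(3862) = 1930; group ≅ (Z/3862Z)^* ≅ Z/1930Z

The n-th cyclotomic polynomial Φ_3862(x) is the minimal polynomial of zeta_3862 over Q and has degree phi(3862) = 1930. So Q(zeta_3862) is a degree-1930 Galois extension with Galois group (Z/3862Z)^*. By CRT, (Z/3862Z)^* ≅ (Z/2Z)^* × (Z/1931Z)^*. Each prime-power unit group is (Z/2Z)^* ≅ trivial group (order 1); (Z/1931Z)^* ≅ Z/1930Z. Hence Gal(Q(zeta_3862)/Q) ≅ Z/1930Z.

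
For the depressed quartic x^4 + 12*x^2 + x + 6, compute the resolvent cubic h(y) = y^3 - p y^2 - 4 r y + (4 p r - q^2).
h(y) = y^3 - 12*y^2 - 24*y + 287

Identify coefficients: p = 12, q = 1, r = 6.
Plug into h(y) = y^3 - p y^2 - 4 r y + (4 p r - q^2):
  h(y) = y^3 - (12) y^2 - 4*(6) y + (4*(12)*(6) - (1)^2)
       = y^3 + (-12) y^2 + (-24) y + (287).
Simplifying: h(y) = y^3 - 12*y^2 - 24*y + 287.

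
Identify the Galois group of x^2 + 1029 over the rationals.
Gal(K/Q) = Z/2Z (cyclic of order 2)

x^2 + 1029 is irreducible over Q since -1029 is not a rational square. The splitting field Q(sqrt(-1029)) has degree 2 over Q, and its unique nontrivial automorphism is sqrt(-1029) ↦ -sqrt(-1029). Hence Gal(Q(sqrt(-1029))/Q) = Z/2Z.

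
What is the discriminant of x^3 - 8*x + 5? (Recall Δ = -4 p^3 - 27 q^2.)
Δ = 1373

For a depressed cubic x^3 + p x + q the discriminant is Δ = -4 p^3 - 27 q^2 = -4*(-8)^3 - 27*(5)^2 = 2048 - 675 = 1373.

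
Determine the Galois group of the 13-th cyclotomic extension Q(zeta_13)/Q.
|Gal(Q(zeta_13)/Q)| = phi(13) = 12; group ≅ (Z/13Z)^* ≅ Z/12Z

The n-th cyclotomic polynomial Φ_13(x) is the minimal polynomial of zeta_13 over Q and has degree phi(13) = 12. So Q(zeta_13) is a degree-12 Galois extension with Galois group (Z/13Z)^*. (Z/13Z)^* is cyclic since 13 is an odd prime power (or 4). Hence Gal(Q(zeta_13)/Q) ≅ Z/12Z.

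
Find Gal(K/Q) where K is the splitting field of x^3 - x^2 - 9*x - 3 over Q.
Gal(K/Q) = S_3 (symmetric group of order 6)

Compute the discriminant of x^3 + (-1)*x^2 + (-9)*x + (-3): Δ = 2256. Since Δ is not a rational square, the Galois group is not contained in A_3; it must be the full S_3 (irreducibility of the cubic rules out anything smaller).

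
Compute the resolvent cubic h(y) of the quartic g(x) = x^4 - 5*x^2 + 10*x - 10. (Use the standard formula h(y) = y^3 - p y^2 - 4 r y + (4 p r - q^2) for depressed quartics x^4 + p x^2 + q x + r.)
h(y) = y^3 + 5*y^2 + 40*y + 100

Identify coefficients: p = -5, q = 10, r = -10.
Plug into h(y) = y^3 - p y^2 - 4 r y + (4 p r - q^2):
  h(y) = y^3 - (-5) y^2 - 4*(-10) y + (4*(-5)*(-10) - (10)^2)
       = y^3 + (5) y^2 + (40) y + (100).
Simplifying: h(y) = y^3 + 5*y^2 + 40*y + 100.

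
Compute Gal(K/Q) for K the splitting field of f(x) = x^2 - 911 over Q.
Gal(K/Q) = Z/2Z (cyclic of order 2)

x^2 - 911 is irreducible over Q since 911 is not a rational square. The splitting field Q(sqrt(911)) has degree 2 over Q, and its unique nontrivial automorphism is sqrt(911) ↦ -sqrt(911). Hence Gal(Q(sqrt(911))/Q) = Z/2Z.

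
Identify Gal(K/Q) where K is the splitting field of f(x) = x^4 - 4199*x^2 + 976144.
Gal(K/Q) = Z/2Z (cyclic of order 2)

f factors as (x^2 - 3952)(x^2 - 247), so the splitting field is K = Q(sqrt(3952), sqrt(247)). The squarefree part of 3952 is 247 and the squarefree part of 247 is also 247, so sqrt(3952) and sqrt(247) are both rational multiples of sqrt(247). Hence Q(sqrt(3952)) = Q(sqrt(247)) = Q(sqrt(247)), and the splitting field collapses to a single degree-2 extension with Galois group Z/2Z.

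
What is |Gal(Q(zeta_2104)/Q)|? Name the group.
|Gal(Q(zeta_2104)/Q)| = phi(2104) = 1048; group ≅ (Z/2104Z)^* ≅ Z/2Z × Z/2Z × Z/262Z

The n-th cyclotomic polynomial Φ_2104(x) is the minimal polynomial of zeta_2104 over Q and has degree phi(2104) = 1048. So Q(zeta_2104) is a degree-1048 Galois extension with Galois group (Z/2104Z)^*. By CRT, (Z/2104Z)^* ≅ (Z/8Z)^* × (Z/263Z)^*. Each prime-power unit group is (Z/8Z)^* ≅ Z/2Z × Z/2Z; (Z/263Z)^* ≅ Z/262Z. Hence Gal(Q(zeta_2104)/Q) ≅ Z/2Z × Z/2Z × Z/262Z.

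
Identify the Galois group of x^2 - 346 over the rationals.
Gal(K/Q) = Z/2Z (cyclic of order 2)

x^2 - 346 is irreducible over Q since 346 is not a rational square. The splitting field Q(sqrt(346)) has degree 2 over Q, and its unique nontrivial automorphism is sqrt(346) ↦ -sqrt(346). Hence Gal(Q(sqrt(346))/Q) = Z/2Z.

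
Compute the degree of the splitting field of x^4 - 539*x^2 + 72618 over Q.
[K:Q] = 4

f factors as (x^2 - 266)(x^2 - 273); the splitting field is K = Q(sqrt(266), sqrt(273)). Since 266, 273, and 72618 are all non-squares in Q, the three subfields Q(sqrt(266)), Q(sqrt(273)), Q(sqrt(72618)) are distinct degree-2 extensions, so [K:Q] = 4 (Klein four Galois group).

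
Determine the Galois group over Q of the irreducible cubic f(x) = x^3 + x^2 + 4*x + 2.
Gal(K/Q) = S_3 (symmetric group of order 6)

Compute the discriminant of x^3 + (1)*x^2 + (4)*x + (2): Δ = -212. Since Δ is not a rational square, the Galois group is not contained in A_3; it must be the full S_3 (irreducibility of the cubic rules out anything smaller).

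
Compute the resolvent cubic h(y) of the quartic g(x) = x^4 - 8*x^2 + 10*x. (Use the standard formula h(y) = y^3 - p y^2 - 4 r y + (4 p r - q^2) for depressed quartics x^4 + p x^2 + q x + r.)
h(y) = y^3 + 8*y^2 - 100

Identify coefficients: p = -8, q = 10, r = 0.
Plug into h(y) = y^3 - p y^2 - 4 r y + (4 p r - q^2):
  h(y) = y^3 - (-8) y^2 - 4*(0) y + (4*(-8)*(0) - (10)^2)
       = y^3 + (8) y^2 + (0) y + (-100).
Simplifying: h(y) = y^3 + 8*y^2 - 100.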